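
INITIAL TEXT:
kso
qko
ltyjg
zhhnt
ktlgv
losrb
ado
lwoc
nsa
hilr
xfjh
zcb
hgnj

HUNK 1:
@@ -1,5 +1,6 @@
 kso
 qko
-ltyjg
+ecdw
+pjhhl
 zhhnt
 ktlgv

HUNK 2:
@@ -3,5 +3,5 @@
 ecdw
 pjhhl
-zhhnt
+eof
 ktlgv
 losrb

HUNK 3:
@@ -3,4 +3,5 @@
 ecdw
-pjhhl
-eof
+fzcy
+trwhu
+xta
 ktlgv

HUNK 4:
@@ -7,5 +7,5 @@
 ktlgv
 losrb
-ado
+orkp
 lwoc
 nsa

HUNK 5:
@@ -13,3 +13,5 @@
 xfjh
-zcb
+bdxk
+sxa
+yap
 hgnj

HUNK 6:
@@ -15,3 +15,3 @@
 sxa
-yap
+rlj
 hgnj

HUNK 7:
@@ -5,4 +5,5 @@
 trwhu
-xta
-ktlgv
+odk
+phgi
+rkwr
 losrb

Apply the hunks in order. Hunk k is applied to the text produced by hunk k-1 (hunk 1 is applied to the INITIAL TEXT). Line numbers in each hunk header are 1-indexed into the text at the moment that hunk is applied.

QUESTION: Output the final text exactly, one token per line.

Hunk 1: at line 1 remove [ltyjg] add [ecdw,pjhhl] -> 14 lines: kso qko ecdw pjhhl zhhnt ktlgv losrb ado lwoc nsa hilr xfjh zcb hgnj
Hunk 2: at line 3 remove [zhhnt] add [eof] -> 14 lines: kso qko ecdw pjhhl eof ktlgv losrb ado lwoc nsa hilr xfjh zcb hgnj
Hunk 3: at line 3 remove [pjhhl,eof] add [fzcy,trwhu,xta] -> 15 lines: kso qko ecdw fzcy trwhu xta ktlgv losrb ado lwoc nsa hilr xfjh zcb hgnj
Hunk 4: at line 7 remove [ado] add [orkp] -> 15 lines: kso qko ecdw fzcy trwhu xta ktlgv losrb orkp lwoc nsa hilr xfjh zcb hgnj
Hunk 5: at line 13 remove [zcb] add [bdxk,sxa,yap] -> 17 lines: kso qko ecdw fzcy trwhu xta ktlgv losrb orkp lwoc nsa hilr xfjh bdxk sxa yap hgnj
Hunk 6: at line 15 remove [yap] add [rlj] -> 17 lines: kso qko ecdw fzcy trwhu xta ktlgv losrb orkp lwoc nsa hilr xfjh bdxk sxa rlj hgnj
Hunk 7: at line 5 remove [xta,ktlgv] add [odk,phgi,rkwr] -> 18 lines: kso qko ecdw fzcy trwhu odk phgi rkwr losrb orkp lwoc nsa hilr xfjh bdxk sxa rlj hgnj

Answer: kso
qko
ecdw
fzcy
trwhu
odk
phgi
rkwr
losrb
orkp
lwoc
nsa
hilr
xfjh
bdxk
sxa
rlj
hgnj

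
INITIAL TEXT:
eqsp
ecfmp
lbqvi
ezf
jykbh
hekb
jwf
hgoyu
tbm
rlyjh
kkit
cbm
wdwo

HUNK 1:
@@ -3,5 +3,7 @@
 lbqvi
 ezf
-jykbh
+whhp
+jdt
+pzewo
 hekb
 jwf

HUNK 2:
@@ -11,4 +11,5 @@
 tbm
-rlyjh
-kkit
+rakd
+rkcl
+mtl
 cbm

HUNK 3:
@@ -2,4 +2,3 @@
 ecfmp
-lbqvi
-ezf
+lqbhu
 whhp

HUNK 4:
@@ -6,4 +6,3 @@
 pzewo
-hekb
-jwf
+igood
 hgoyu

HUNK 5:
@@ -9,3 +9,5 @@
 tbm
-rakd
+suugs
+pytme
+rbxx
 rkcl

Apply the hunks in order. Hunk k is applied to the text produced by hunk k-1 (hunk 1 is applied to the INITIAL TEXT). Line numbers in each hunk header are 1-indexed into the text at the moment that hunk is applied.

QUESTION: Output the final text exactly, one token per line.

Answer: eqsp
ecfmp
lqbhu
whhp
jdt
pzewo
igood
hgoyu
tbm
suugs
pytme
rbxx
rkcl
mtl
cbm
wdwo

Derivation:
Hunk 1: at line 3 remove [jykbh] add [whhp,jdt,pzewo] -> 15 lines: eqsp ecfmp lbqvi ezf whhp jdt pzewo hekb jwf hgoyu tbm rlyjh kkit cbm wdwo
Hunk 2: at line 11 remove [rlyjh,kkit] add [rakd,rkcl,mtl] -> 16 lines: eqsp ecfmp lbqvi ezf whhp jdt pzewo hekb jwf hgoyu tbm rakd rkcl mtl cbm wdwo
Hunk 3: at line 2 remove [lbqvi,ezf] add [lqbhu] -> 15 lines: eqsp ecfmp lqbhu whhp jdt pzewo hekb jwf hgoyu tbm rakd rkcl mtl cbm wdwo
Hunk 4: at line 6 remove [hekb,jwf] add [igood] -> 14 lines: eqsp ecfmp lqbhu whhp jdt pzewo igood hgoyu tbm rakd rkcl mtl cbm wdwo
Hunk 5: at line 9 remove [rakd] add [suugs,pytme,rbxx] -> 16 lines: eqsp ecfmp lqbhu whhp jdt pzewo igood hgoyu tbm suugs pytme rbxx rkcl mtl cbm wdwo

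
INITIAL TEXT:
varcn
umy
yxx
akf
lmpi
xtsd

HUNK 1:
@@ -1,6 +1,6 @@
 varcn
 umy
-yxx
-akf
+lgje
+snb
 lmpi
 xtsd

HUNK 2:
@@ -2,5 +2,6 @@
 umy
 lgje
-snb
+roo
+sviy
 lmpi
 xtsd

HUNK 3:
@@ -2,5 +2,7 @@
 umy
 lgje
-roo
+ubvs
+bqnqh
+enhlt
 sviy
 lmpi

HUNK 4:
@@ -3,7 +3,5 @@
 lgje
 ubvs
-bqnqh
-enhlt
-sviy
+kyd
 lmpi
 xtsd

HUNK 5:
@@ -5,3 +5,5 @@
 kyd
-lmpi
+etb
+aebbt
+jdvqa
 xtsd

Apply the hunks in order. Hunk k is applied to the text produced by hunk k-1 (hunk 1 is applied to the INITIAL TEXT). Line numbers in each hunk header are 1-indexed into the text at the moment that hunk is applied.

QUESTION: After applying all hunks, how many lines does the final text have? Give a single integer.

Answer: 9

Derivation:
Hunk 1: at line 1 remove [yxx,akf] add [lgje,snb] -> 6 lines: varcn umy lgje snb lmpi xtsd
Hunk 2: at line 2 remove [snb] add [roo,sviy] -> 7 lines: varcn umy lgje roo sviy lmpi xtsd
Hunk 3: at line 2 remove [roo] add [ubvs,bqnqh,enhlt] -> 9 lines: varcn umy lgje ubvs bqnqh enhlt sviy lmpi xtsd
Hunk 4: at line 3 remove [bqnqh,enhlt,sviy] add [kyd] -> 7 lines: varcn umy lgje ubvs kyd lmpi xtsd
Hunk 5: at line 5 remove [lmpi] add [etb,aebbt,jdvqa] -> 9 lines: varcn umy lgje ubvs kyd etb aebbt jdvqa xtsd
Final line count: 9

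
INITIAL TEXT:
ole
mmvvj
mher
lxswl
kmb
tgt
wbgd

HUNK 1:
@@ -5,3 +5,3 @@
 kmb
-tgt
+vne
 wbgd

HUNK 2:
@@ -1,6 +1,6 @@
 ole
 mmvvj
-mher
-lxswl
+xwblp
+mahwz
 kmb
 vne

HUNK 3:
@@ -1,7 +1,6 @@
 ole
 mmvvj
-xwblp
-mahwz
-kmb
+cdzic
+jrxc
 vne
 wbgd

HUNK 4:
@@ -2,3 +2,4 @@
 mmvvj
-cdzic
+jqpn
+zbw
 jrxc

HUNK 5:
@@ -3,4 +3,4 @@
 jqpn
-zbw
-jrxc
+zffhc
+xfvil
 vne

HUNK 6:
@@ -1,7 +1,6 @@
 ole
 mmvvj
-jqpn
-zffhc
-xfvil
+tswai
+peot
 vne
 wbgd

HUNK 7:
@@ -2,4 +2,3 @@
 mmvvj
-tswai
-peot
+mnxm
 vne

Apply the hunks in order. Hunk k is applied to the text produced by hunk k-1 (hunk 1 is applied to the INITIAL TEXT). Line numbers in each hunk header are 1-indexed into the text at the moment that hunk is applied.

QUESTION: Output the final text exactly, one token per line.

Hunk 1: at line 5 remove [tgt] add [vne] -> 7 lines: ole mmvvj mher lxswl kmb vne wbgd
Hunk 2: at line 1 remove [mher,lxswl] add [xwblp,mahwz] -> 7 lines: ole mmvvj xwblp mahwz kmb vne wbgd
Hunk 3: at line 1 remove [xwblp,mahwz,kmb] add [cdzic,jrxc] -> 6 lines: ole mmvvj cdzic jrxc vne wbgd
Hunk 4: at line 2 remove [cdzic] add [jqpn,zbw] -> 7 lines: ole mmvvj jqpn zbw jrxc vne wbgd
Hunk 5: at line 3 remove [zbw,jrxc] add [zffhc,xfvil] -> 7 lines: ole mmvvj jqpn zffhc xfvil vne wbgd
Hunk 6: at line 1 remove [jqpn,zffhc,xfvil] add [tswai,peot] -> 6 lines: ole mmvvj tswai peot vne wbgd
Hunk 7: at line 2 remove [tswai,peot] add [mnxm] -> 5 lines: ole mmvvj mnxm vne wbgd

Answer: ole
mmvvj
mnxm
vne
wbgd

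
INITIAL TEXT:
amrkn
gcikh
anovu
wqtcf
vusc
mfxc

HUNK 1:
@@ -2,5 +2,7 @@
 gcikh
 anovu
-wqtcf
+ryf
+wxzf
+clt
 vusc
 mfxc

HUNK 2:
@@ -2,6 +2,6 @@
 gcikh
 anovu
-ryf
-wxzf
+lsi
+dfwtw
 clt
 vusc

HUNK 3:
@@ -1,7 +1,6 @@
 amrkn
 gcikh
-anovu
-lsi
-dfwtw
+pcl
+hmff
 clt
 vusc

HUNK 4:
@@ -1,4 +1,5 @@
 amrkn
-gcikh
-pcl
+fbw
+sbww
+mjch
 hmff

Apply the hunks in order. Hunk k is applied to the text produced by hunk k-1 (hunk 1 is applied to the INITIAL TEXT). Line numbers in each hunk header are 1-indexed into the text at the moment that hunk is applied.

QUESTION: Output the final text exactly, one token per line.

Hunk 1: at line 2 remove [wqtcf] add [ryf,wxzf,clt] -> 8 lines: amrkn gcikh anovu ryf wxzf clt vusc mfxc
Hunk 2: at line 2 remove [ryf,wxzf] add [lsi,dfwtw] -> 8 lines: amrkn gcikh anovu lsi dfwtw clt vusc mfxc
Hunk 3: at line 1 remove [anovu,lsi,dfwtw] add [pcl,hmff] -> 7 lines: amrkn gcikh pcl hmff clt vusc mfxc
Hunk 4: at line 1 remove [gcikh,pcl] add [fbw,sbww,mjch] -> 8 lines: amrkn fbw sbww mjch hmff clt vusc mfxc

Answer: amrkn
fbw
sbww
mjch
hmff
clt
vusc
mfxc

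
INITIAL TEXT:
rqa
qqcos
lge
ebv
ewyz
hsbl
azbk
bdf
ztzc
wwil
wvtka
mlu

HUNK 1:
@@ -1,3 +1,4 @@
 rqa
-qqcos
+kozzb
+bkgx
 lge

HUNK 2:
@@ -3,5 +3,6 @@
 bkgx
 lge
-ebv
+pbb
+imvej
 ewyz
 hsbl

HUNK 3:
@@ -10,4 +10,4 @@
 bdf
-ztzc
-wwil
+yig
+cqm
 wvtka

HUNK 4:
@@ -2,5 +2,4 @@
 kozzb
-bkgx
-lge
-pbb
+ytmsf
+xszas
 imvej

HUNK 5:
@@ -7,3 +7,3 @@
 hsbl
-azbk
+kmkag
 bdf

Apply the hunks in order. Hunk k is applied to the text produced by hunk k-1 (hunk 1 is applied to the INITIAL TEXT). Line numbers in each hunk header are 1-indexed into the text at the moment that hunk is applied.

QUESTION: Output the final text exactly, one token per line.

Hunk 1: at line 1 remove [qqcos] add [kozzb,bkgx] -> 13 lines: rqa kozzb bkgx lge ebv ewyz hsbl azbk bdf ztzc wwil wvtka mlu
Hunk 2: at line 3 remove [ebv] add [pbb,imvej] -> 14 lines: rqa kozzb bkgx lge pbb imvej ewyz hsbl azbk bdf ztzc wwil wvtka mlu
Hunk 3: at line 10 remove [ztzc,wwil] add [yig,cqm] -> 14 lines: rqa kozzb bkgx lge pbb imvej ewyz hsbl azbk bdf yig cqm wvtka mlu
Hunk 4: at line 2 remove [bkgx,lge,pbb] add [ytmsf,xszas] -> 13 lines: rqa kozzb ytmsf xszas imvej ewyz hsbl azbk bdf yig cqm wvtka mlu
Hunk 5: at line 7 remove [azbk] add [kmkag] -> 13 lines: rqa kozzb ytmsf xszas imvej ewyz hsbl kmkag bdf yig cqm wvtka mlu

Answer: rqa
kozzb
ytmsf
xszas
imvej
ewyz
hsbl
kmkag
bdf
yig
cqm
wvtka
mlu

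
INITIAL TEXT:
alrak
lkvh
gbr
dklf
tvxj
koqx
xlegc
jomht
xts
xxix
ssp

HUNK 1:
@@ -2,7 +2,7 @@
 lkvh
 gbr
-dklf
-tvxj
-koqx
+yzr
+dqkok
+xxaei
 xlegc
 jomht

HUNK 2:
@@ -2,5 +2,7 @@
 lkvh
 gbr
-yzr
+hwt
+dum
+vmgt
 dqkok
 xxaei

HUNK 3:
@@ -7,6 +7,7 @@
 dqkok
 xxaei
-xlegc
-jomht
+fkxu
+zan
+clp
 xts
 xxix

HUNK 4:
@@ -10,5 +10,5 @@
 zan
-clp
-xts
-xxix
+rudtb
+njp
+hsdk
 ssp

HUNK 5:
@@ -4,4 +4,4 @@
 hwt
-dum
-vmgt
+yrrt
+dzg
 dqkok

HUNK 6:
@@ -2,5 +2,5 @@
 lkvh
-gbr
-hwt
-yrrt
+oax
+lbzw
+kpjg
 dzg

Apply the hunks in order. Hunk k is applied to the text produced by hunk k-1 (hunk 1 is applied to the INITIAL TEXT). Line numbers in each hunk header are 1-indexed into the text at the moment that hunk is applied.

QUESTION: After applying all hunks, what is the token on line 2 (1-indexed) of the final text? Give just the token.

Hunk 1: at line 2 remove [dklf,tvxj,koqx] add [yzr,dqkok,xxaei] -> 11 lines: alrak lkvh gbr yzr dqkok xxaei xlegc jomht xts xxix ssp
Hunk 2: at line 2 remove [yzr] add [hwt,dum,vmgt] -> 13 lines: alrak lkvh gbr hwt dum vmgt dqkok xxaei xlegc jomht xts xxix ssp
Hunk 3: at line 7 remove [xlegc,jomht] add [fkxu,zan,clp] -> 14 lines: alrak lkvh gbr hwt dum vmgt dqkok xxaei fkxu zan clp xts xxix ssp
Hunk 4: at line 10 remove [clp,xts,xxix] add [rudtb,njp,hsdk] -> 14 lines: alrak lkvh gbr hwt dum vmgt dqkok xxaei fkxu zan rudtb njp hsdk ssp
Hunk 5: at line 4 remove [dum,vmgt] add [yrrt,dzg] -> 14 lines: alrak lkvh gbr hwt yrrt dzg dqkok xxaei fkxu zan rudtb njp hsdk ssp
Hunk 6: at line 2 remove [gbr,hwt,yrrt] add [oax,lbzw,kpjg] -> 14 lines: alrak lkvh oax lbzw kpjg dzg dqkok xxaei fkxu zan rudtb njp hsdk ssp
Final line 2: lkvh

Answer: lkvh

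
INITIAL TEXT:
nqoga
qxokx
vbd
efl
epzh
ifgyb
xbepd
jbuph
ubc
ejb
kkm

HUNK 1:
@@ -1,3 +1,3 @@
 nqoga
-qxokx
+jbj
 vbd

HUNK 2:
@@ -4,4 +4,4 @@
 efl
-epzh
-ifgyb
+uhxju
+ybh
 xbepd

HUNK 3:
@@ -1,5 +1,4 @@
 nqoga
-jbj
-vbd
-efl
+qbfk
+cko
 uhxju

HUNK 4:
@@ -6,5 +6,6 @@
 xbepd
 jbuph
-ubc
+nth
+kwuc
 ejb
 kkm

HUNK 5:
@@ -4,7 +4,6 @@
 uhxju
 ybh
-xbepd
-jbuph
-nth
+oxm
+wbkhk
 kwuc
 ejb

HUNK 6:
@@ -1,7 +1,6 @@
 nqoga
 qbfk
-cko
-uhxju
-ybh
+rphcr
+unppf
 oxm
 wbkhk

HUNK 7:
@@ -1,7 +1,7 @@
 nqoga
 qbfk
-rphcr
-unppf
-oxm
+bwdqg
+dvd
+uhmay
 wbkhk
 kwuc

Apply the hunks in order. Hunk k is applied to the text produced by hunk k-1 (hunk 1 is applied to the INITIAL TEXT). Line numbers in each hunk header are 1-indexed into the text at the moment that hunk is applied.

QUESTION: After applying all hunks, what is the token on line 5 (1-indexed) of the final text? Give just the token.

Answer: uhmay

Derivation:
Hunk 1: at line 1 remove [qxokx] add [jbj] -> 11 lines: nqoga jbj vbd efl epzh ifgyb xbepd jbuph ubc ejb kkm
Hunk 2: at line 4 remove [epzh,ifgyb] add [uhxju,ybh] -> 11 lines: nqoga jbj vbd efl uhxju ybh xbepd jbuph ubc ejb kkm
Hunk 3: at line 1 remove [jbj,vbd,efl] add [qbfk,cko] -> 10 lines: nqoga qbfk cko uhxju ybh xbepd jbuph ubc ejb kkm
Hunk 4: at line 6 remove [ubc] add [nth,kwuc] -> 11 lines: nqoga qbfk cko uhxju ybh xbepd jbuph nth kwuc ejb kkm
Hunk 5: at line 4 remove [xbepd,jbuph,nth] add [oxm,wbkhk] -> 10 lines: nqoga qbfk cko uhxju ybh oxm wbkhk kwuc ejb kkm
Hunk 6: at line 1 remove [cko,uhxju,ybh] add [rphcr,unppf] -> 9 lines: nqoga qbfk rphcr unppf oxm wbkhk kwuc ejb kkm
Hunk 7: at line 1 remove [rphcr,unppf,oxm] add [bwdqg,dvd,uhmay] -> 9 lines: nqoga qbfk bwdqg dvd uhmay wbkhk kwuc ejb kkm
Final line 5: uhmay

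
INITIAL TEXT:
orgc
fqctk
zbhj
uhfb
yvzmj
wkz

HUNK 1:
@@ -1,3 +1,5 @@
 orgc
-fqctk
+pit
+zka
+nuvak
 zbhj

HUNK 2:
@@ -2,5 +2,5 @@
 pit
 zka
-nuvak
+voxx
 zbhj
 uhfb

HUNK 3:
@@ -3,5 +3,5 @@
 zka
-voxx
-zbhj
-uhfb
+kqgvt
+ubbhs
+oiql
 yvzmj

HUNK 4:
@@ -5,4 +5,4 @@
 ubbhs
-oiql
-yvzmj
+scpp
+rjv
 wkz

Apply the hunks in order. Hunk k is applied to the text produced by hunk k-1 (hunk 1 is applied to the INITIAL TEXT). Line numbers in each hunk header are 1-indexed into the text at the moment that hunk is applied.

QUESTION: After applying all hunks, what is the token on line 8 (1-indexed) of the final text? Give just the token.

Answer: wkz

Derivation:
Hunk 1: at line 1 remove [fqctk] add [pit,zka,nuvak] -> 8 lines: orgc pit zka nuvak zbhj uhfb yvzmj wkz
Hunk 2: at line 2 remove [nuvak] add [voxx] -> 8 lines: orgc pit zka voxx zbhj uhfb yvzmj wkz
Hunk 3: at line 3 remove [voxx,zbhj,uhfb] add [kqgvt,ubbhs,oiql] -> 8 lines: orgc pit zka kqgvt ubbhs oiql yvzmj wkz
Hunk 4: at line 5 remove [oiql,yvzmj] add [scpp,rjv] -> 8 lines: orgc pit zka kqgvt ubbhs scpp rjv wkz
Final line 8: wkz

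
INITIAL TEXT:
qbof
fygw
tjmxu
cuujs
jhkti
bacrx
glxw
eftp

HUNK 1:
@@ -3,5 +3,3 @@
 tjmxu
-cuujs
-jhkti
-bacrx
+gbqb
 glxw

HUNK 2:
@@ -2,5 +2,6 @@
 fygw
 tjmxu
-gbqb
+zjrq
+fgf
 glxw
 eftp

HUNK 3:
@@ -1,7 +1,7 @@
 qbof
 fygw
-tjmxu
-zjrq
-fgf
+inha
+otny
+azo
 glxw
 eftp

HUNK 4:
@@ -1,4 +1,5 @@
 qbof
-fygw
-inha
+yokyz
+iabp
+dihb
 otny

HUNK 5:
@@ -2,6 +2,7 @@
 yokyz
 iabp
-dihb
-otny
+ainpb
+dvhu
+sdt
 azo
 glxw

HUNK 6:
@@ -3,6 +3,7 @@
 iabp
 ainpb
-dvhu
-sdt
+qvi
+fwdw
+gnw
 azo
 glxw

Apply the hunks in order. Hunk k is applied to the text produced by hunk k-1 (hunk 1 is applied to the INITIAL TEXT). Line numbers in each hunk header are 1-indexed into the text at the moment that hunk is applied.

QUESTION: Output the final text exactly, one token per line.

Hunk 1: at line 3 remove [cuujs,jhkti,bacrx] add [gbqb] -> 6 lines: qbof fygw tjmxu gbqb glxw eftp
Hunk 2: at line 2 remove [gbqb] add [zjrq,fgf] -> 7 lines: qbof fygw tjmxu zjrq fgf glxw eftp
Hunk 3: at line 1 remove [tjmxu,zjrq,fgf] add [inha,otny,azo] -> 7 lines: qbof fygw inha otny azo glxw eftp
Hunk 4: at line 1 remove [fygw,inha] add [yokyz,iabp,dihb] -> 8 lines: qbof yokyz iabp dihb otny azo glxw eftp
Hunk 5: at line 2 remove [dihb,otny] add [ainpb,dvhu,sdt] -> 9 lines: qbof yokyz iabp ainpb dvhu sdt azo glxw eftp
Hunk 6: at line 3 remove [dvhu,sdt] add [qvi,fwdw,gnw] -> 10 lines: qbof yokyz iabp ainpb qvi fwdw gnw azo glxw eftp

Answer: qbof
yokyz
iabp
ainpb
qvi
fwdw
gnw
azo
glxw
eftp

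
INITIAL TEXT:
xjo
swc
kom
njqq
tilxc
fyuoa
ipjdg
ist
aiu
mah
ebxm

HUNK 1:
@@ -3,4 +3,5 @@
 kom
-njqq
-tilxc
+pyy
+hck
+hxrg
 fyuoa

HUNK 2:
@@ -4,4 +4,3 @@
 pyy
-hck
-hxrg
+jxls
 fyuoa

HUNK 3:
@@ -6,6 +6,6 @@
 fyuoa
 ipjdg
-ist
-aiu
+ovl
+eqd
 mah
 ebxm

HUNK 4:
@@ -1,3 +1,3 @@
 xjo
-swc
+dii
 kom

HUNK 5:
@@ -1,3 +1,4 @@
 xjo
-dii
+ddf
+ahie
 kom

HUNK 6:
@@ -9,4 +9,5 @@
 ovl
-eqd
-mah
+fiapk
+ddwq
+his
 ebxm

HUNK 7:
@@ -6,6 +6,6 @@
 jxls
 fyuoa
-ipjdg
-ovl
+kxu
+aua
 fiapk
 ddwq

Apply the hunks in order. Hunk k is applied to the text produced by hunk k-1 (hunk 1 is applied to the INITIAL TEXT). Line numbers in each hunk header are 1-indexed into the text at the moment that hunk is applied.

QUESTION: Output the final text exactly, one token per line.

Answer: xjo
ddf
ahie
kom
pyy
jxls
fyuoa
kxu
aua
fiapk
ddwq
his
ebxm

Derivation:
Hunk 1: at line 3 remove [njqq,tilxc] add [pyy,hck,hxrg] -> 12 lines: xjo swc kom pyy hck hxrg fyuoa ipjdg ist aiu mah ebxm
Hunk 2: at line 4 remove [hck,hxrg] add [jxls] -> 11 lines: xjo swc kom pyy jxls fyuoa ipjdg ist aiu mah ebxm
Hunk 3: at line 6 remove [ist,aiu] add [ovl,eqd] -> 11 lines: xjo swc kom pyy jxls fyuoa ipjdg ovl eqd mah ebxm
Hunk 4: at line 1 remove [swc] add [dii] -> 11 lines: xjo dii kom pyy jxls fyuoa ipjdg ovl eqd mah ebxm
Hunk 5: at line 1 remove [dii] add [ddf,ahie] -> 12 lines: xjo ddf ahie kom pyy jxls fyuoa ipjdg ovl eqd mah ebxm
Hunk 6: at line 9 remove [eqd,mah] add [fiapk,ddwq,his] -> 13 lines: xjo ddf ahie kom pyy jxls fyuoa ipjdg ovl fiapk ddwq his ebxm
Hunk 7: at line 6 remove [ipjdg,ovl] add [kxu,aua] -> 13 lines: xjo ddf ahie kom pyy jxls fyuoa kxu aua fiapk ddwq his ebxm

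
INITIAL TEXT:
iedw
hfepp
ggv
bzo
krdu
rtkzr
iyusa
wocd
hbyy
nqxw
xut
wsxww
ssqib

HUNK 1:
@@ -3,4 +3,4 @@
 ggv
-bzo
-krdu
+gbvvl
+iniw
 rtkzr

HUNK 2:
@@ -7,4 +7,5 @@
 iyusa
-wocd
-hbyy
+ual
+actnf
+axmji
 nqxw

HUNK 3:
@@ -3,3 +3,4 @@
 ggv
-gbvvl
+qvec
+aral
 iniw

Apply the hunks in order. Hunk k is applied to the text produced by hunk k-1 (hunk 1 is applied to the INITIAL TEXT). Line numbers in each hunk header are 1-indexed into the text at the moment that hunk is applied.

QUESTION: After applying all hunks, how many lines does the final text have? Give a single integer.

Hunk 1: at line 3 remove [bzo,krdu] add [gbvvl,iniw] -> 13 lines: iedw hfepp ggv gbvvl iniw rtkzr iyusa wocd hbyy nqxw xut wsxww ssqib
Hunk 2: at line 7 remove [wocd,hbyy] add [ual,actnf,axmji] -> 14 lines: iedw hfepp ggv gbvvl iniw rtkzr iyusa ual actnf axmji nqxw xut wsxww ssqib
Hunk 3: at line 3 remove [gbvvl] add [qvec,aral] -> 15 lines: iedw hfepp ggv qvec aral iniw rtkzr iyusa ual actnf axmji nqxw xut wsxww ssqib
Final line count: 15

Answer: 15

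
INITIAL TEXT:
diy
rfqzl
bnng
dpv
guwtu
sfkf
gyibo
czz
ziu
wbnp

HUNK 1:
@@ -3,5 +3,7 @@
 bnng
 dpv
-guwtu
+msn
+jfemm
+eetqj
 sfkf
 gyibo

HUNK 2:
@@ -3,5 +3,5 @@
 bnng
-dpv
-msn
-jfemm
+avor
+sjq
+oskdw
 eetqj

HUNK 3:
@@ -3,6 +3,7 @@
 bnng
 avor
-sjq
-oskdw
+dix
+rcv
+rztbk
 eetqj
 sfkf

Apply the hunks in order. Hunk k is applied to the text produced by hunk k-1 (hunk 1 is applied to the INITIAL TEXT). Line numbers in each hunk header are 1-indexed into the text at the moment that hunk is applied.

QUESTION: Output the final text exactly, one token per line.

Answer: diy
rfqzl
bnng
avor
dix
rcv
rztbk
eetqj
sfkf
gyibo
czz
ziu
wbnp

Derivation:
Hunk 1: at line 3 remove [guwtu] add [msn,jfemm,eetqj] -> 12 lines: diy rfqzl bnng dpv msn jfemm eetqj sfkf gyibo czz ziu wbnp
Hunk 2: at line 3 remove [dpv,msn,jfemm] add [avor,sjq,oskdw] -> 12 lines: diy rfqzl bnng avor sjq oskdw eetqj sfkf gyibo czz ziu wbnp
Hunk 3: at line 3 remove [sjq,oskdw] add [dix,rcv,rztbk] -> 13 lines: diy rfqzl bnng avor dix rcv rztbk eetqj sfkf gyibo czz ziu wbnp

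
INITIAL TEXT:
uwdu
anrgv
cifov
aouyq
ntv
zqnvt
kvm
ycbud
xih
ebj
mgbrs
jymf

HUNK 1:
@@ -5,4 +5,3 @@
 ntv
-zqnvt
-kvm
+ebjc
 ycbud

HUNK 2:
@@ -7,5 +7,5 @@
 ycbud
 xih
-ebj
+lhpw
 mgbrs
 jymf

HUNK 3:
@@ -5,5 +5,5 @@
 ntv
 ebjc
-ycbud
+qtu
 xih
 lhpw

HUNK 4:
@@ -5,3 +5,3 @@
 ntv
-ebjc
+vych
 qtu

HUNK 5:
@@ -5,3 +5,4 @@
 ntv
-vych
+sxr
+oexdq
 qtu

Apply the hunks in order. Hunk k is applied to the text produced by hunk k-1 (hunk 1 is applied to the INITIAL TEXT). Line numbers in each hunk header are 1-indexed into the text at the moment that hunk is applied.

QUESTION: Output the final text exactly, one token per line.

Answer: uwdu
anrgv
cifov
aouyq
ntv
sxr
oexdq
qtu
xih
lhpw
mgbrs
jymf

Derivation:
Hunk 1: at line 5 remove [zqnvt,kvm] add [ebjc] -> 11 lines: uwdu anrgv cifov aouyq ntv ebjc ycbud xih ebj mgbrs jymf
Hunk 2: at line 7 remove [ebj] add [lhpw] -> 11 lines: uwdu anrgv cifov aouyq ntv ebjc ycbud xih lhpw mgbrs jymf
Hunk 3: at line 5 remove [ycbud] add [qtu] -> 11 lines: uwdu anrgv cifov aouyq ntv ebjc qtu xih lhpw mgbrs jymf
Hunk 4: at line 5 remove [ebjc] add [vych] -> 11 lines: uwdu anrgv cifov aouyq ntv vych qtu xih lhpw mgbrs jymf
Hunk 5: at line 5 remove [vych] add [sxr,oexdq] -> 12 lines: uwdu anrgv cifov aouyq ntv sxr oexdq qtu xih lhpw mgbrs jymf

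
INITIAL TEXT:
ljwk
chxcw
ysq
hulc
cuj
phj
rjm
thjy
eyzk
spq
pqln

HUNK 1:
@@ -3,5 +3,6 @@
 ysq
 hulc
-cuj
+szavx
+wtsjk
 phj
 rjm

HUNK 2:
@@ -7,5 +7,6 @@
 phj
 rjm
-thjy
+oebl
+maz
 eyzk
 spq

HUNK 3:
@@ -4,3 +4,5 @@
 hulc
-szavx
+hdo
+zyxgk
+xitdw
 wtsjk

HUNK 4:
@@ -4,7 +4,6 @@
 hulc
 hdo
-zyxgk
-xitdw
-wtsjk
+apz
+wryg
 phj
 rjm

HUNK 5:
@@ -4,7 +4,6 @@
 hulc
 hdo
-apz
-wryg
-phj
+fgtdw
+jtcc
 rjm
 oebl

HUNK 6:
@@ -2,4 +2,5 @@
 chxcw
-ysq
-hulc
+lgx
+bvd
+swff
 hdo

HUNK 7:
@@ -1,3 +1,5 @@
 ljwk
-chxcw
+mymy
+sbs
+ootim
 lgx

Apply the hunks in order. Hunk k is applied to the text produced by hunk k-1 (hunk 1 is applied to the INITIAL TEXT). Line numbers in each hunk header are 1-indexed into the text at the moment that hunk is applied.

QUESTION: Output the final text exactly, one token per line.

Hunk 1: at line 3 remove [cuj] add [szavx,wtsjk] -> 12 lines: ljwk chxcw ysq hulc szavx wtsjk phj rjm thjy eyzk spq pqln
Hunk 2: at line 7 remove [thjy] add [oebl,maz] -> 13 lines: ljwk chxcw ysq hulc szavx wtsjk phj rjm oebl maz eyzk spq pqln
Hunk 3: at line 4 remove [szavx] add [hdo,zyxgk,xitdw] -> 15 lines: ljwk chxcw ysq hulc hdo zyxgk xitdw wtsjk phj rjm oebl maz eyzk spq pqln
Hunk 4: at line 4 remove [zyxgk,xitdw,wtsjk] add [apz,wryg] -> 14 lines: ljwk chxcw ysq hulc hdo apz wryg phj rjm oebl maz eyzk spq pqln
Hunk 5: at line 4 remove [apz,wryg,phj] add [fgtdw,jtcc] -> 13 lines: ljwk chxcw ysq hulc hdo fgtdw jtcc rjm oebl maz eyzk spq pqln
Hunk 6: at line 2 remove [ysq,hulc] add [lgx,bvd,swff] -> 14 lines: ljwk chxcw lgx bvd swff hdo fgtdw jtcc rjm oebl maz eyzk spq pqln
Hunk 7: at line 1 remove [chxcw] add [mymy,sbs,ootim] -> 16 lines: ljwk mymy sbs ootim lgx bvd swff hdo fgtdw jtcc rjm oebl maz eyzk spq pqln

Answer: ljwk
mymy
sbs
ootim
lgx
bvd
swff
hdo
fgtdw
jtcc
rjm
oebl
maz
eyzk
spq
pqln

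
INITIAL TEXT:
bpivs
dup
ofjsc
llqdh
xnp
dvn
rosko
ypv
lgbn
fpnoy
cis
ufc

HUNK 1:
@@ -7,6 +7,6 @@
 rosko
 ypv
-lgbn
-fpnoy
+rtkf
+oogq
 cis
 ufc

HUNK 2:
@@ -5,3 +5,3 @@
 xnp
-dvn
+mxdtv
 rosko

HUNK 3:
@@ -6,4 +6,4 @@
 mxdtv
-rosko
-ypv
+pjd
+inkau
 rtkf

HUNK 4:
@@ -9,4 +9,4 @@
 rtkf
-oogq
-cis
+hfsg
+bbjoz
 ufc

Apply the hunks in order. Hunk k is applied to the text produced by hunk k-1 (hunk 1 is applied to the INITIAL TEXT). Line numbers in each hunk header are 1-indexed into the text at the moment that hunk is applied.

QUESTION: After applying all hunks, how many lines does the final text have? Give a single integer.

Answer: 12

Derivation:
Hunk 1: at line 7 remove [lgbn,fpnoy] add [rtkf,oogq] -> 12 lines: bpivs dup ofjsc llqdh xnp dvn rosko ypv rtkf oogq cis ufc
Hunk 2: at line 5 remove [dvn] add [mxdtv] -> 12 lines: bpivs dup ofjsc llqdh xnp mxdtv rosko ypv rtkf oogq cis ufc
Hunk 3: at line 6 remove [rosko,ypv] add [pjd,inkau] -> 12 lines: bpivs dup ofjsc llqdh xnp mxdtv pjd inkau rtkf oogq cis ufc
Hunk 4: at line 9 remove [oogq,cis] add [hfsg,bbjoz] -> 12 lines: bpivs dup ofjsc llqdh xnp mxdtv pjd inkau rtkf hfsg bbjoz ufc
Final line count: 12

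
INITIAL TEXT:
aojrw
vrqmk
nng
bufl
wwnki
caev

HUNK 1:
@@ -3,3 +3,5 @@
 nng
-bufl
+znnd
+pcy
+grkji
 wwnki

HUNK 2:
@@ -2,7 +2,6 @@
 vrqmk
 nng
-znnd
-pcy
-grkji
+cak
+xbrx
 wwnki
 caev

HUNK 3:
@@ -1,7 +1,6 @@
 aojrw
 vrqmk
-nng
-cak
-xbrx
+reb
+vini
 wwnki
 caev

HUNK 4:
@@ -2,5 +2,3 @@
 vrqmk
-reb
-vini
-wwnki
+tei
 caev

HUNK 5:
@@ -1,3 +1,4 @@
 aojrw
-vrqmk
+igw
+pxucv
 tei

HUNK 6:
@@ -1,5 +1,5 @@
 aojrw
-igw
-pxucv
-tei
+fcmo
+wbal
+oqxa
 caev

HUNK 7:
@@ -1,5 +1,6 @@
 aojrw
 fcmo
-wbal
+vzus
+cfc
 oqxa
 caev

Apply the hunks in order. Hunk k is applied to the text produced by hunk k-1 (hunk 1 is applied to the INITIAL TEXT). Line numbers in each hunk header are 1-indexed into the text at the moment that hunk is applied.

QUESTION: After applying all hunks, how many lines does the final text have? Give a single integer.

Hunk 1: at line 3 remove [bufl] add [znnd,pcy,grkji] -> 8 lines: aojrw vrqmk nng znnd pcy grkji wwnki caev
Hunk 2: at line 2 remove [znnd,pcy,grkji] add [cak,xbrx] -> 7 lines: aojrw vrqmk nng cak xbrx wwnki caev
Hunk 3: at line 1 remove [nng,cak,xbrx] add [reb,vini] -> 6 lines: aojrw vrqmk reb vini wwnki caev
Hunk 4: at line 2 remove [reb,vini,wwnki] add [tei] -> 4 lines: aojrw vrqmk tei caev
Hunk 5: at line 1 remove [vrqmk] add [igw,pxucv] -> 5 lines: aojrw igw pxucv tei caev
Hunk 6: at line 1 remove [igw,pxucv,tei] add [fcmo,wbal,oqxa] -> 5 lines: aojrw fcmo wbal oqxa caev
Hunk 7: at line 1 remove [wbal] add [vzus,cfc] -> 6 lines: aojrw fcmo vzus cfc oqxa caev
Final line count: 6

Answer: 6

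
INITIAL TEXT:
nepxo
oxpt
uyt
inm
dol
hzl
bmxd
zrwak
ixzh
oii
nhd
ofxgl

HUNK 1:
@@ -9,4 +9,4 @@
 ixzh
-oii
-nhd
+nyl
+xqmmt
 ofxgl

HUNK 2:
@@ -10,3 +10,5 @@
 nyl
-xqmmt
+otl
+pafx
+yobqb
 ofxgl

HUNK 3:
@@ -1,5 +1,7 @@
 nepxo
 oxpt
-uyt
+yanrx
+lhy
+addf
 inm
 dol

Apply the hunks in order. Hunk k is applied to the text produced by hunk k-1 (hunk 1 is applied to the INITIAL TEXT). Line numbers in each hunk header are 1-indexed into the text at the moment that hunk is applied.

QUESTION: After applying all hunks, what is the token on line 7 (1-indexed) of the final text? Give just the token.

Hunk 1: at line 9 remove [oii,nhd] add [nyl,xqmmt] -> 12 lines: nepxo oxpt uyt inm dol hzl bmxd zrwak ixzh nyl xqmmt ofxgl
Hunk 2: at line 10 remove [xqmmt] add [otl,pafx,yobqb] -> 14 lines: nepxo oxpt uyt inm dol hzl bmxd zrwak ixzh nyl otl pafx yobqb ofxgl
Hunk 3: at line 1 remove [uyt] add [yanrx,lhy,addf] -> 16 lines: nepxo oxpt yanrx lhy addf inm dol hzl bmxd zrwak ixzh nyl otl pafx yobqb ofxgl
Final line 7: dol

Answer: dol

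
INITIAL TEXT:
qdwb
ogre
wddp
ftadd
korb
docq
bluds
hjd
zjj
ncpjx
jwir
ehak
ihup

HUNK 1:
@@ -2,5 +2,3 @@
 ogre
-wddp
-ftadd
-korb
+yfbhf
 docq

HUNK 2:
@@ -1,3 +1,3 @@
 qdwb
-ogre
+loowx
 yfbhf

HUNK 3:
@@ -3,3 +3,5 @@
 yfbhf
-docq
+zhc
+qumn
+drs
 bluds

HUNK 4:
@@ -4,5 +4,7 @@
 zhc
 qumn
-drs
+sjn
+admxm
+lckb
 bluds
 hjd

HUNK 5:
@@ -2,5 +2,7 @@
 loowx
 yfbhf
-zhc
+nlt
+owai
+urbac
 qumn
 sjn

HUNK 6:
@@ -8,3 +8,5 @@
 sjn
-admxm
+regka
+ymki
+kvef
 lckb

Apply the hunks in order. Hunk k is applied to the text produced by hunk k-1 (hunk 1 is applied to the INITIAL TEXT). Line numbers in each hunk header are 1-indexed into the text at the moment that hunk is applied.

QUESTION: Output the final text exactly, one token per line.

Answer: qdwb
loowx
yfbhf
nlt
owai
urbac
qumn
sjn
regka
ymki
kvef
lckb
bluds
hjd
zjj
ncpjx
jwir
ehak
ihup

Derivation:
Hunk 1: at line 2 remove [wddp,ftadd,korb] add [yfbhf] -> 11 lines: qdwb ogre yfbhf docq bluds hjd zjj ncpjx jwir ehak ihup
Hunk 2: at line 1 remove [ogre] add [loowx] -> 11 lines: qdwb loowx yfbhf docq bluds hjd zjj ncpjx jwir ehak ihup
Hunk 3: at line 3 remove [docq] add [zhc,qumn,drs] -> 13 lines: qdwb loowx yfbhf zhc qumn drs bluds hjd zjj ncpjx jwir ehak ihup
Hunk 4: at line 4 remove [drs] add [sjn,admxm,lckb] -> 15 lines: qdwb loowx yfbhf zhc qumn sjn admxm lckb bluds hjd zjj ncpjx jwir ehak ihup
Hunk 5: at line 2 remove [zhc] add [nlt,owai,urbac] -> 17 lines: qdwb loowx yfbhf nlt owai urbac qumn sjn admxm lckb bluds hjd zjj ncpjx jwir ehak ihup
Hunk 6: at line 8 remove [admxm] add [regka,ymki,kvef] -> 19 lines: qdwb loowx yfbhf nlt owai urbac qumn sjn regka ymki kvef lckb bluds hjd zjj ncpjx jwir ehak ihup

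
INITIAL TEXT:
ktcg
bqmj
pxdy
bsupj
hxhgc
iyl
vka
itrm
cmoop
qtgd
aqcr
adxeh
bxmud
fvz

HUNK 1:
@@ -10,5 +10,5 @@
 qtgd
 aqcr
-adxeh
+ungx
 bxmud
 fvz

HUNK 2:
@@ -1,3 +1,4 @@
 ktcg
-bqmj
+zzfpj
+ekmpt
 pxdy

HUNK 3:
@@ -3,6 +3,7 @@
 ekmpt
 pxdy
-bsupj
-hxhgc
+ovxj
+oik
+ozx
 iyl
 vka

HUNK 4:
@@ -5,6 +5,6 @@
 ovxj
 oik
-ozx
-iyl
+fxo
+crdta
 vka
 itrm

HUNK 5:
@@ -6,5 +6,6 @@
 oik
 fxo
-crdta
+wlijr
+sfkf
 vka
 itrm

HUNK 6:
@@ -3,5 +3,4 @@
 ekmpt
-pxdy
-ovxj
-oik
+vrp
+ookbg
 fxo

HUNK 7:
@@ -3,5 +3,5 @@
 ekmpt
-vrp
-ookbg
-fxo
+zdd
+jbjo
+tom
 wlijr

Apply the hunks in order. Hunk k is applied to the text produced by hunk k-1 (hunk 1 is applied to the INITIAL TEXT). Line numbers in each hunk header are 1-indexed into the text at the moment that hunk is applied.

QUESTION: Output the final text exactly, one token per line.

Hunk 1: at line 10 remove [adxeh] add [ungx] -> 14 lines: ktcg bqmj pxdy bsupj hxhgc iyl vka itrm cmoop qtgd aqcr ungx bxmud fvz
Hunk 2: at line 1 remove [bqmj] add [zzfpj,ekmpt] -> 15 lines: ktcg zzfpj ekmpt pxdy bsupj hxhgc iyl vka itrm cmoop qtgd aqcr ungx bxmud fvz
Hunk 3: at line 3 remove [bsupj,hxhgc] add [ovxj,oik,ozx] -> 16 lines: ktcg zzfpj ekmpt pxdy ovxj oik ozx iyl vka itrm cmoop qtgd aqcr ungx bxmud fvz
Hunk 4: at line 5 remove [ozx,iyl] add [fxo,crdta] -> 16 lines: ktcg zzfpj ekmpt pxdy ovxj oik fxo crdta vka itrm cmoop qtgd aqcr ungx bxmud fvz
Hunk 5: at line 6 remove [crdta] add [wlijr,sfkf] -> 17 lines: ktcg zzfpj ekmpt pxdy ovxj oik fxo wlijr sfkf vka itrm cmoop qtgd aqcr ungx bxmud fvz
Hunk 6: at line 3 remove [pxdy,ovxj,oik] add [vrp,ookbg] -> 16 lines: ktcg zzfpj ekmpt vrp ookbg fxo wlijr sfkf vka itrm cmoop qtgd aqcr ungx bxmud fvz
Hunk 7: at line 3 remove [vrp,ookbg,fxo] add [zdd,jbjo,tom] -> 16 lines: ktcg zzfpj ekmpt zdd jbjo tom wlijr sfkf vka itrm cmoop qtgd aqcr ungx bxmud fvz

Answer: ktcg
zzfpj
ekmpt
zdd
jbjo
tom
wlijr
sfkf
vka
itrm
cmoop
qtgd
aqcr
ungx
bxmud
fvz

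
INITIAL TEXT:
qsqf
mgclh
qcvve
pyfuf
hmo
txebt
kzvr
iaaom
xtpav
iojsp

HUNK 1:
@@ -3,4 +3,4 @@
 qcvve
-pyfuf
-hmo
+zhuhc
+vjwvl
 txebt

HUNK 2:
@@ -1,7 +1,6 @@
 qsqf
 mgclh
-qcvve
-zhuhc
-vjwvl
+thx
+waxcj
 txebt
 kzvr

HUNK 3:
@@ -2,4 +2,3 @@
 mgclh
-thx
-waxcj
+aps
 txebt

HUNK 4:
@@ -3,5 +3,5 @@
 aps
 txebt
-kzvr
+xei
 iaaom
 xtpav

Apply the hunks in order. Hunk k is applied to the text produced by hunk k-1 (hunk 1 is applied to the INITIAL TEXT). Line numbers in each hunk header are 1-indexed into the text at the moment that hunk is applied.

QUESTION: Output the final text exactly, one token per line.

Answer: qsqf
mgclh
aps
txebt
xei
iaaom
xtpav
iojsp

Derivation:
Hunk 1: at line 3 remove [pyfuf,hmo] add [zhuhc,vjwvl] -> 10 lines: qsqf mgclh qcvve zhuhc vjwvl txebt kzvr iaaom xtpav iojsp
Hunk 2: at line 1 remove [qcvve,zhuhc,vjwvl] add [thx,waxcj] -> 9 lines: qsqf mgclh thx waxcj txebt kzvr iaaom xtpav iojsp
Hunk 3: at line 2 remove [thx,waxcj] add [aps] -> 8 lines: qsqf mgclh aps txebt kzvr iaaom xtpav iojsp
Hunk 4: at line 3 remove [kzvr] add [xei] -> 8 lines: qsqf mgclh aps txebt xei iaaom xtpav iojsp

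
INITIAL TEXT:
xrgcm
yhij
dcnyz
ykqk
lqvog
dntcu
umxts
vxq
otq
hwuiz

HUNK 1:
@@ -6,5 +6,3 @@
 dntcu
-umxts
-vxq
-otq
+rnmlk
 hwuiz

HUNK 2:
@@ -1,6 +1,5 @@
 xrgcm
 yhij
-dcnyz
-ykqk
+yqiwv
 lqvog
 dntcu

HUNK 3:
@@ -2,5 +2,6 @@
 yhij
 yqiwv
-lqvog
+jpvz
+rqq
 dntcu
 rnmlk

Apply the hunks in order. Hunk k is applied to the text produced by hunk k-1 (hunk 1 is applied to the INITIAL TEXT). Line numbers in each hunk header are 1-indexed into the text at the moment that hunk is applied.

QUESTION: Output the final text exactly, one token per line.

Answer: xrgcm
yhij
yqiwv
jpvz
rqq
dntcu
rnmlk
hwuiz

Derivation:
Hunk 1: at line 6 remove [umxts,vxq,otq] add [rnmlk] -> 8 lines: xrgcm yhij dcnyz ykqk lqvog dntcu rnmlk hwuiz
Hunk 2: at line 1 remove [dcnyz,ykqk] add [yqiwv] -> 7 lines: xrgcm yhij yqiwv lqvog dntcu rnmlk hwuiz
Hunk 3: at line 2 remove [lqvog] add [jpvz,rqq] -> 8 lines: xrgcm yhij yqiwv jpvz rqq dntcu rnmlk hwuiz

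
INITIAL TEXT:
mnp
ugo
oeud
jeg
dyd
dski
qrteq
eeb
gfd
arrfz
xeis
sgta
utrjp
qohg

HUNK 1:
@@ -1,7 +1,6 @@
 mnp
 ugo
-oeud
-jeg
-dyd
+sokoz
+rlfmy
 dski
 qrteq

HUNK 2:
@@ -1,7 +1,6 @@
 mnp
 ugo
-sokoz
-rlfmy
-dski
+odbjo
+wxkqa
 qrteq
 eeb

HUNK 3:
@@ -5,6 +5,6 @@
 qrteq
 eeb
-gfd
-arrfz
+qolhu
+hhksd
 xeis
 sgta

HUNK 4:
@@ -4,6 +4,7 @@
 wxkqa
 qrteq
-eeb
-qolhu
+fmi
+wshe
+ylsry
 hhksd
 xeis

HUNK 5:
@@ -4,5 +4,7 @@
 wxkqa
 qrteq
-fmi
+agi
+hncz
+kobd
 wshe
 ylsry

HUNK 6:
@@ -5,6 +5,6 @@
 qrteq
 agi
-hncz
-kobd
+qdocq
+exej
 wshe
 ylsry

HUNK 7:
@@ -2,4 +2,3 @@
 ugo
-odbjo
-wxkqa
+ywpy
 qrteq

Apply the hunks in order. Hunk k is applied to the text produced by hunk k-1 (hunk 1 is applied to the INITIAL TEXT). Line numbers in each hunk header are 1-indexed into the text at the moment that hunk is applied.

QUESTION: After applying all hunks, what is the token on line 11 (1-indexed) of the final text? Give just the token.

Answer: xeis

Derivation:
Hunk 1: at line 1 remove [oeud,jeg,dyd] add [sokoz,rlfmy] -> 13 lines: mnp ugo sokoz rlfmy dski qrteq eeb gfd arrfz xeis sgta utrjp qohg
Hunk 2: at line 1 remove [sokoz,rlfmy,dski] add [odbjo,wxkqa] -> 12 lines: mnp ugo odbjo wxkqa qrteq eeb gfd arrfz xeis sgta utrjp qohg
Hunk 3: at line 5 remove [gfd,arrfz] add [qolhu,hhksd] -> 12 lines: mnp ugo odbjo wxkqa qrteq eeb qolhu hhksd xeis sgta utrjp qohg
Hunk 4: at line 4 remove [eeb,qolhu] add [fmi,wshe,ylsry] -> 13 lines: mnp ugo odbjo wxkqa qrteq fmi wshe ylsry hhksd xeis sgta utrjp qohg
Hunk 5: at line 4 remove [fmi] add [agi,hncz,kobd] -> 15 lines: mnp ugo odbjo wxkqa qrteq agi hncz kobd wshe ylsry hhksd xeis sgta utrjp qohg
Hunk 6: at line 5 remove [hncz,kobd] add [qdocq,exej] -> 15 lines: mnp ugo odbjo wxkqa qrteq agi qdocq exej wshe ylsry hhksd xeis sgta utrjp qohg
Hunk 7: at line 2 remove [odbjo,wxkqa] add [ywpy] -> 14 lines: mnp ugo ywpy qrteq agi qdocq exej wshe ylsry hhksd xeis sgta utrjp qohg
Final line 11: xeis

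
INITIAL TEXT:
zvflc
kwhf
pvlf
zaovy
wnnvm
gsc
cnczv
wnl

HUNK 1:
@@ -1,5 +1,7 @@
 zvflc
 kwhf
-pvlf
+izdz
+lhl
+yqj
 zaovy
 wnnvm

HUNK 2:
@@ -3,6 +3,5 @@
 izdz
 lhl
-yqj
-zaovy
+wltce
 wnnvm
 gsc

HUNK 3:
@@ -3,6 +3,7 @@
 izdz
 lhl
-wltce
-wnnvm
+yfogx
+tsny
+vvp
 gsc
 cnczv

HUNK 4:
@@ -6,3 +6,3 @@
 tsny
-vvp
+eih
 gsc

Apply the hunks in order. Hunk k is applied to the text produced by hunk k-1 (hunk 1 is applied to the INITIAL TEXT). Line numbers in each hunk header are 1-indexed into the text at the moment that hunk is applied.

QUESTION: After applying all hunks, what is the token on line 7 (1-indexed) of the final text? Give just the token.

Answer: eih

Derivation:
Hunk 1: at line 1 remove [pvlf] add [izdz,lhl,yqj] -> 10 lines: zvflc kwhf izdz lhl yqj zaovy wnnvm gsc cnczv wnl
Hunk 2: at line 3 remove [yqj,zaovy] add [wltce] -> 9 lines: zvflc kwhf izdz lhl wltce wnnvm gsc cnczv wnl
Hunk 3: at line 3 remove [wltce,wnnvm] add [yfogx,tsny,vvp] -> 10 lines: zvflc kwhf izdz lhl yfogx tsny vvp gsc cnczv wnl
Hunk 4: at line 6 remove [vvp] add [eih] -> 10 lines: zvflc kwhf izdz lhl yfogx tsny eih gsc cnczv wnl
Final line 7: eih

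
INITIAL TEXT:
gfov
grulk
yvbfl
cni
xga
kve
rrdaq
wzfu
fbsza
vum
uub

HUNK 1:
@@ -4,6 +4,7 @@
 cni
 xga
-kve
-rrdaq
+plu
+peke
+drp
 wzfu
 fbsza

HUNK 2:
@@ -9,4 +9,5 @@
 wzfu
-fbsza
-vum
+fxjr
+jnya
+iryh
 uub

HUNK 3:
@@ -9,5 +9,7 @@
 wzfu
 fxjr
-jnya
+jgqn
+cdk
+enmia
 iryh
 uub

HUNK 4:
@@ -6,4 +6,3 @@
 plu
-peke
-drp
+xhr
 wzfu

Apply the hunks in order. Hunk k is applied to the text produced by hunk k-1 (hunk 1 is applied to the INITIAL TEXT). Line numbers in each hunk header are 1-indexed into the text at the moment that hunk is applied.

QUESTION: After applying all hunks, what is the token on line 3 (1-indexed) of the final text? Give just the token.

Answer: yvbfl

Derivation:
Hunk 1: at line 4 remove [kve,rrdaq] add [plu,peke,drp] -> 12 lines: gfov grulk yvbfl cni xga plu peke drp wzfu fbsza vum uub
Hunk 2: at line 9 remove [fbsza,vum] add [fxjr,jnya,iryh] -> 13 lines: gfov grulk yvbfl cni xga plu peke drp wzfu fxjr jnya iryh uub
Hunk 3: at line 9 remove [jnya] add [jgqn,cdk,enmia] -> 15 lines: gfov grulk yvbfl cni xga plu peke drp wzfu fxjr jgqn cdk enmia iryh uub
Hunk 4: at line 6 remove [peke,drp] add [xhr] -> 14 lines: gfov grulk yvbfl cni xga plu xhr wzfu fxjr jgqn cdk enmia iryh uub
Final line 3: yvbfl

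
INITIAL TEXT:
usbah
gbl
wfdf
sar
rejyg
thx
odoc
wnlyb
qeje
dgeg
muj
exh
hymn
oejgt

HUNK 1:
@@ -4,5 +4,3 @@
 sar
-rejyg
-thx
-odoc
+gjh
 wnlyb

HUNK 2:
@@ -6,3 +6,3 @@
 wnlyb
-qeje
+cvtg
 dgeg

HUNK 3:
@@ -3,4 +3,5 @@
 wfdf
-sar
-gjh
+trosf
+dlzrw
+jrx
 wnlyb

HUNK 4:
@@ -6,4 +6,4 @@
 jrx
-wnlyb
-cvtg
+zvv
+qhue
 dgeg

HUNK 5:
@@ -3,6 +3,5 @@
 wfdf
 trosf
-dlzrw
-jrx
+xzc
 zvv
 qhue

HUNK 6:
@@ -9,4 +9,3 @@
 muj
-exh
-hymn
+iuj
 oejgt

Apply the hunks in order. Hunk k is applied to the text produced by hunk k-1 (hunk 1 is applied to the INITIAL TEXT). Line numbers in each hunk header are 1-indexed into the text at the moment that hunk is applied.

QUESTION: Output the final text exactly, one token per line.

Hunk 1: at line 4 remove [rejyg,thx,odoc] add [gjh] -> 12 lines: usbah gbl wfdf sar gjh wnlyb qeje dgeg muj exh hymn oejgt
Hunk 2: at line 6 remove [qeje] add [cvtg] -> 12 lines: usbah gbl wfdf sar gjh wnlyb cvtg dgeg muj exh hymn oejgt
Hunk 3: at line 3 remove [sar,gjh] add [trosf,dlzrw,jrx] -> 13 lines: usbah gbl wfdf trosf dlzrw jrx wnlyb cvtg dgeg muj exh hymn oejgt
Hunk 4: at line 6 remove [wnlyb,cvtg] add [zvv,qhue] -> 13 lines: usbah gbl wfdf trosf dlzrw jrx zvv qhue dgeg muj exh hymn oejgt
Hunk 5: at line 3 remove [dlzrw,jrx] add [xzc] -> 12 lines: usbah gbl wfdf trosf xzc zvv qhue dgeg muj exh hymn oejgt
Hunk 6: at line 9 remove [exh,hymn] add [iuj] -> 11 lines: usbah gbl wfdf trosf xzc zvv qhue dgeg muj iuj oejgt

Answer: usbah
gbl
wfdf
trosf
xzc
zvv
qhue
dgeg
muj
iuj
oejgt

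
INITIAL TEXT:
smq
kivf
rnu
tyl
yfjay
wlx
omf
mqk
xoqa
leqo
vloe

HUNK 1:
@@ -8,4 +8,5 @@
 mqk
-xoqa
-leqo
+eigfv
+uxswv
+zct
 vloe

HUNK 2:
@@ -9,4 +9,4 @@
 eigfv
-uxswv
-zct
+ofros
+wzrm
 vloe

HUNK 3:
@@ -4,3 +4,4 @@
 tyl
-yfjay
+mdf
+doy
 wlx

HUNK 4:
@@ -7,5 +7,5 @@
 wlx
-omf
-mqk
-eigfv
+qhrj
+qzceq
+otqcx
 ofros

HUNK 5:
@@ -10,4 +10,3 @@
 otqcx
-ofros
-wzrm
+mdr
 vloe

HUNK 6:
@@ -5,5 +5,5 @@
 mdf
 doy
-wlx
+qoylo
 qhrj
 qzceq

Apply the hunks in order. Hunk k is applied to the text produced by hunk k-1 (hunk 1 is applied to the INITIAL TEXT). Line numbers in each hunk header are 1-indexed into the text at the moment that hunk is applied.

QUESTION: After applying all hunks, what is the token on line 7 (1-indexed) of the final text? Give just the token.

Answer: qoylo

Derivation:
Hunk 1: at line 8 remove [xoqa,leqo] add [eigfv,uxswv,zct] -> 12 lines: smq kivf rnu tyl yfjay wlx omf mqk eigfv uxswv zct vloe
Hunk 2: at line 9 remove [uxswv,zct] add [ofros,wzrm] -> 12 lines: smq kivf rnu tyl yfjay wlx omf mqk eigfv ofros wzrm vloe
Hunk 3: at line 4 remove [yfjay] add [mdf,doy] -> 13 lines: smq kivf rnu tyl mdf doy wlx omf mqk eigfv ofros wzrm vloe
Hunk 4: at line 7 remove [omf,mqk,eigfv] add [qhrj,qzceq,otqcx] -> 13 lines: smq kivf rnu tyl mdf doy wlx qhrj qzceq otqcx ofros wzrm vloe
Hunk 5: at line 10 remove [ofros,wzrm] add [mdr] -> 12 lines: smq kivf rnu tyl mdf doy wlx qhrj qzceq otqcx mdr vloe
Hunk 6: at line 5 remove [wlx] add [qoylo] -> 12 lines: smq kivf rnu tyl mdf doy qoylo qhrj qzceq otqcx mdr vloe
Final line 7: qoylo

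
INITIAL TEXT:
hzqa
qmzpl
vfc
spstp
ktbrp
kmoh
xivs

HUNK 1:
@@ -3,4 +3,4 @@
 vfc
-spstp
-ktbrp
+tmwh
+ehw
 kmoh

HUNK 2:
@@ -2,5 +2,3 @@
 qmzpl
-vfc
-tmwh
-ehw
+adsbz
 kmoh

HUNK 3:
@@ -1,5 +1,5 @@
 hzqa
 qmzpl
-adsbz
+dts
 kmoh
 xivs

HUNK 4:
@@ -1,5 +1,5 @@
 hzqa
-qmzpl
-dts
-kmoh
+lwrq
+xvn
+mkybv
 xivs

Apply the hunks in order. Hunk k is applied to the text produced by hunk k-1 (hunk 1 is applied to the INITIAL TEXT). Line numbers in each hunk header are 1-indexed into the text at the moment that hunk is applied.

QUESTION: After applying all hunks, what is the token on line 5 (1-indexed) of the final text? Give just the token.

Answer: xivs

Derivation:
Hunk 1: at line 3 remove [spstp,ktbrp] add [tmwh,ehw] -> 7 lines: hzqa qmzpl vfc tmwh ehw kmoh xivs
Hunk 2: at line 2 remove [vfc,tmwh,ehw] add [adsbz] -> 5 lines: hzqa qmzpl adsbz kmoh xivs
Hunk 3: at line 1 remove [adsbz] add [dts] -> 5 lines: hzqa qmzpl dts kmoh xivs
Hunk 4: at line 1 remove [qmzpl,dts,kmoh] add [lwrq,xvn,mkybv] -> 5 lines: hzqa lwrq xvn mkybv xivs
Final line 5: xivs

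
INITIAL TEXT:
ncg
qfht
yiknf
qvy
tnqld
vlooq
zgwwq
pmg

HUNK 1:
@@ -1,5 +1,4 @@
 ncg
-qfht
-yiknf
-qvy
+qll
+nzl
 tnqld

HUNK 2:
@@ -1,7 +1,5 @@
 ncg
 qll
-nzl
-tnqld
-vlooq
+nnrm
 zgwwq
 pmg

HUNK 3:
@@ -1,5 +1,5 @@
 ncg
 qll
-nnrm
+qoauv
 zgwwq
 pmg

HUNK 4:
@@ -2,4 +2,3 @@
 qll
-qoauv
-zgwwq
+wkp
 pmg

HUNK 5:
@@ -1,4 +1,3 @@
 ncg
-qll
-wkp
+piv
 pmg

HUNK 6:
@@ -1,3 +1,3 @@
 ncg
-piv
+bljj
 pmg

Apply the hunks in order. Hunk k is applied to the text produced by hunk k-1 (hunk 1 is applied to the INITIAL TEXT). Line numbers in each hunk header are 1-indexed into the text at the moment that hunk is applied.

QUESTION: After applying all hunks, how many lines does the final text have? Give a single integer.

Answer: 3

Derivation:
Hunk 1: at line 1 remove [qfht,yiknf,qvy] add [qll,nzl] -> 7 lines: ncg qll nzl tnqld vlooq zgwwq pmg
Hunk 2: at line 1 remove [nzl,tnqld,vlooq] add [nnrm] -> 5 lines: ncg qll nnrm zgwwq pmg
Hunk 3: at line 1 remove [nnrm] add [qoauv] -> 5 lines: ncg qll qoauv zgwwq pmg
Hunk 4: at line 2 remove [qoauv,zgwwq] add [wkp] -> 4 lines: ncg qll wkp pmg
Hunk 5: at line 1 remove [qll,wkp] add [piv] -> 3 lines: ncg piv pmg
Hunk 6: at line 1 remove [piv] add [bljj] -> 3 lines: ncg bljj pmg
Final line count: 3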